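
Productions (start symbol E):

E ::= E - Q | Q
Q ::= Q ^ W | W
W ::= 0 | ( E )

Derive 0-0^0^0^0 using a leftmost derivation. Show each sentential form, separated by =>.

E => E-Q => Q-Q => W-Q => 0-Q => 0-Q^W => 0-Q^W^W => 0-Q^W^W^W => 0-W^W^W^W => 0-0^W^W^W => 0-0^0^W^W => 0-0^0^0^W => 0-0^0^0^0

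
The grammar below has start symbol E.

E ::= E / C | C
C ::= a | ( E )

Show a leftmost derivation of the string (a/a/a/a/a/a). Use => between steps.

E => C   [E ::= C]
C => (E)   [C ::= ( E )]
(E) => (E/C)   [E ::= E / C]
(E/C) => (E/C/C)   [E ::= E / C]
(E/C/C) => (E/C/C/C)   [E ::= E / C]
(E/C/C/C) => (E/C/C/C/C)   [E ::= E / C]
(E/C/C/C/C) => (E/C/C/C/C/C)   [E ::= E / C]
(E/C/C/C/C/C) => (C/C/C/C/C/C)   [E ::= C]
(C/C/C/C/C/C) => (a/C/C/C/C/C)   [C ::= a]
(a/C/C/C/C/C) => (a/a/C/C/C/C)   [C ::= a]
(a/a/C/C/C/C) => (a/a/a/C/C/C)   [C ::= a]
(a/a/a/C/C/C) => (a/a/a/a/C/C)   [C ::= a]
(a/a/a/a/C/C) => (a/a/a/a/a/C)   [C ::= a]
(a/a/a/a/a/C) => (a/a/a/a/a/a)   [C ::= a]

E => C => (E) => (E/C) => (E/C/C) => (E/C/C/C) => (E/C/C/C/C) => (E/C/C/C/C/C) => (C/C/C/C/C/C) => (a/C/C/C/C/C) => (a/a/C/C/C/C) => (a/a/a/C/C/C) => (a/a/a/a/C/C) => (a/a/a/a/a/C) => (a/a/a/a/a/a)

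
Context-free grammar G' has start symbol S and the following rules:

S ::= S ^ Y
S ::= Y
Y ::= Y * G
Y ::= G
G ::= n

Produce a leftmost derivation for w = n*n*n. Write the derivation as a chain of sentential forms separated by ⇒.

S ⇒ Y ⇒ Y*G ⇒ Y*G*G ⇒ G*G*G ⇒ n*G*G ⇒ n*n*G ⇒ n*n*n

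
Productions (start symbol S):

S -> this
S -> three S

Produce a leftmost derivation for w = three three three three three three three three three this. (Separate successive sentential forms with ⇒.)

S ⇒ three S   [S -> three S]
three S ⇒ three three S   [S -> three S]
three three S ⇒ three three three S   [S -> three S]
three three three S ⇒ three three three three S   [S -> three S]
three three three three S ⇒ three three three three three S   [S -> three S]
three three three three three S ⇒ three three three three three three S   [S -> three S]
three three three three three three S ⇒ three three three three three three three S   [S -> three S]
three three three three three three three S ⇒ three three three three three three three three S   [S -> three S]
three three three three three three three three S ⇒ three three three three three three three three three S   [S -> three S]
three three three three three three three three three S ⇒ three three three three three three three three three this   [S -> this]

S ⇒ three S ⇒ three three S ⇒ three three three S ⇒ three three three three S ⇒ three three three three three S ⇒ three three three three three three S ⇒ three three three three three three three S ⇒ three three three three three three three three S ⇒ three three three three three three three three three S ⇒ three three three three three three three three three this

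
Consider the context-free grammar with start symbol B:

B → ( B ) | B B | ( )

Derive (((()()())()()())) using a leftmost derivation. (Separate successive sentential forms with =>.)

B => (B) => ((B)) => ((BB)) => ((BBB)) => (((B)BB)) => (((BB)BB)) => (((BBB)BB)) => (((()BB)BB)) => (((()()B)BB)) => (((()()())BB)) => (((()()())BBB)) => (((()()())()BB)) => (((()()())()()B)) => (((()()())()()()))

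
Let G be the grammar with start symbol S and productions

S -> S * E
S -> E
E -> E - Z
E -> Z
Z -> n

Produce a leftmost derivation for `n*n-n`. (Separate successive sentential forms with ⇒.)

S ⇒ S*E ⇒ E*E ⇒ Z*E ⇒ n*E ⇒ n*E-Z ⇒ n*Z-Z ⇒ n*n-Z ⇒ n*n-n

S ⇒ S*E   [S -> S * E]
S*E ⇒ E*E   [S -> E]
E*E ⇒ Z*E   [E -> Z]
Z*E ⇒ n*E   [Z -> n]
n*E ⇒ n*E-Z   [E -> E - Z]
n*E-Z ⇒ n*Z-Z   [E -> Z]
n*Z-Z ⇒ n*n-Z   [Z -> n]
n*n-Z ⇒ n*n-n   [Z -> n]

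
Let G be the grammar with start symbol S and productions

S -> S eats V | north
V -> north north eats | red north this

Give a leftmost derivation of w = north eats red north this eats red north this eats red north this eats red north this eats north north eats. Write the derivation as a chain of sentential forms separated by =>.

S => S eats V => S eats V eats V => S eats V eats V eats V => S eats V eats V eats V eats V => S eats V eats V eats V eats V eats V => north eats V eats V eats V eats V eats V => north eats red north this eats V eats V eats V eats V => north eats red north this eats red north this eats V eats V eats V => north eats red north this eats red north this eats red north this eats V eats V => north eats red north this eats red north this eats red north this eats red north this eats V => north eats red north this eats red north this eats red north this eats red north this eats north north eats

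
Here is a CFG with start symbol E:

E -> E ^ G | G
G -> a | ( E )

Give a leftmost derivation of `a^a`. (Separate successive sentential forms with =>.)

E => E^G   [E -> E ^ G]
E^G => G^G   [E -> G]
G^G => a^G   [G -> a]
a^G => a^a   [G -> a]

E => E^G => G^G => a^G => a^a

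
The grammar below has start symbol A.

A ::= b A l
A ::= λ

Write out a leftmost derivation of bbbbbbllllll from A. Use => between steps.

A => bAl => bbAll => bbbAlll => bbbbAllll => bbbbbAlllll => bbbbbbAllllll => bbbbbbllllll

A => bAl   [A ::= b A l]
bAl => bbAll   [A ::= b A l]
bbAll => bbbAlll   [A ::= b A l]
bbbAlll => bbbbAllll   [A ::= b A l]
bbbbAllll => bbbbbAlllll   [A ::= b A l]
bbbbbAlllll => bbbbbbAllllll   [A ::= b A l]
bbbbbbAllllll => bbbbbbllllll   [A ::= λ]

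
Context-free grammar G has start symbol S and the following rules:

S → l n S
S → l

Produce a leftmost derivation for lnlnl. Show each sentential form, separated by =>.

S => lnS => lnlnS => lnlnl

S => lnS   [S → l n S]
lnS => lnlnS   [S → l n S]
lnlnS => lnlnl   [S → l]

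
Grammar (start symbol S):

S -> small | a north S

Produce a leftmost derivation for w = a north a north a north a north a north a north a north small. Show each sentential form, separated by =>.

S => a north S => a north a north S => a north a north a north S => a north a north a north a north S => a north a north a north a north a north S => a north a north a north a north a north a north S => a north a north a north a north a north a north a north S => a north a north a north a north a north a north a north small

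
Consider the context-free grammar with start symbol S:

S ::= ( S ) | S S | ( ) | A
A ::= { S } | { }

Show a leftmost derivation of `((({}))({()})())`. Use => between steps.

S => (S)   [S ::= ( S )]
(S) => (SS)   [S ::= S S]
(SS) => ((S)S)   [S ::= ( S )]
((S)S) => (((S))S)   [S ::= ( S )]
(((S))S) => (((A))S)   [S ::= A]
(((A))S) => ((({}))S)   [A ::= { }]
((({}))S) => ((({}))SS)   [S ::= S S]
((({}))SS) => ((({}))(S)S)   [S ::= ( S )]
((({}))(S)S) => ((({}))(A)S)   [S ::= A]
((({}))(A)S) => ((({}))({S})S)   [A ::= { S }]
((({}))({S})S) => ((({}))({()})S)   [S ::= ( )]
((({}))({()})S) => ((({}))({()})())   [S ::= ( )]

S => (S) => (SS) => ((S)S) => (((S))S) => (((A))S) => ((({}))S) => ((({}))SS) => ((({}))(S)S) => ((({}))(A)S) => ((({}))({S})S) => ((({}))({()})S) => ((({}))({()})())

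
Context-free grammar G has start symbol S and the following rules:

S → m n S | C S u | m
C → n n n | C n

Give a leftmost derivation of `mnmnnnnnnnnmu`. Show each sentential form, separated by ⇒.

S ⇒ mnS   [S → m n S]
mnS ⇒ mnmnS   [S → m n S]
mnmnS ⇒ mnmnCSu   [S → C S u]
mnmnCSu ⇒ mnmnCnSu   [C → C n]
mnmnCnSu ⇒ mnmnCnnSu   [C → C n]
mnmnCnnSu ⇒ mnmnCnnnSu   [C → C n]
mnmnCnnnSu ⇒ mnmnCnnnnSu   [C → C n]
mnmnCnnnnSu ⇒ mnmnnnnnnnnSu   [C → n n n]
mnmnnnnnnnnSu ⇒ mnmnnnnnnnnmu   [S → m]

S⇒mnS⇒mnmnS⇒mnmnCSu⇒mnmnCnSu⇒mnmnCnnSu⇒mnmnCnnnSu⇒mnmnCnnnnSu⇒mnmnnnnnnnnSu⇒mnmnnnnnnnnmu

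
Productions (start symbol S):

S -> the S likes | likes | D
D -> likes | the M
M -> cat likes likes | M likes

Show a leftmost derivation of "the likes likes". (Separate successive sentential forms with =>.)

S => the S likes => the D likes => the likes likes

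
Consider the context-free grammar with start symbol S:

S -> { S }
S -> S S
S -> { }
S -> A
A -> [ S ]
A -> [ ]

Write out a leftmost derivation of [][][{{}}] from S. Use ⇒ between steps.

S⇒SS⇒SSS⇒ASS⇒[]SS⇒[]AS⇒[][]S⇒[][]A⇒[][][S]⇒[][][{S}]⇒[][][{{}}]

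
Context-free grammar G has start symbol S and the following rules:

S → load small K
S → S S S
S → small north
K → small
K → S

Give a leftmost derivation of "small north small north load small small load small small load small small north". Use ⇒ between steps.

S ⇒ S S S ⇒ small north S S ⇒ small north small north S ⇒ small north small north S S S ⇒ small north small north load small K S S ⇒ small north small north load small small S S ⇒ small north small north load small small load small K S ⇒ small north small north load small small load small small S ⇒ small north small north load small small load small small load small K ⇒ small north small north load small small load small small load small S ⇒ small north small north load small small load small small load small small north

S ⇒ S S S   [S → S S S]
S S S ⇒ small north S S   [S → small north]
small north S S ⇒ small north small north S   [S → small north]
small north small north S ⇒ small north small north S S S   [S → S S S]
small north small north S S S ⇒ small north small north load small K S S   [S → load small K]
small north small north load small K S S ⇒ small north small north load small small S S   [K → small]
small north small north load small small S S ⇒ small north small north load small small load small K S   [S → load small K]
small north small north load small small load small K S ⇒ small north small north load small small load small small S   [K → small]
small north small north load small small load small small S ⇒ small north small north load small small load small small load small K   [S → load small K]
small north small north load small small load small small load small K ⇒ small north small north load small small load small small load small S   [K → S]
small north small north load small small load small small load small S ⇒ small north small north load small small load small small load small small north   [S → small north]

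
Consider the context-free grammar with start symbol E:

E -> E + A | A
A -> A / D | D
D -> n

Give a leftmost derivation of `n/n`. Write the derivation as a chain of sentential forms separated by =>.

E => A => A/D => D/D => n/D => n/n

E => A   [E -> A]
A => A/D   [A -> A / D]
A/D => D/D   [A -> D]
D/D => n/D   [D -> n]
n/D => n/n   [D -> n]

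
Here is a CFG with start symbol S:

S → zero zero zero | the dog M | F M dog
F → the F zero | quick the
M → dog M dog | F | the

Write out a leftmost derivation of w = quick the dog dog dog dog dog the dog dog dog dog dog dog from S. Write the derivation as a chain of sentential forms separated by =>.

S => F M dog   [S → F M dog]
F M dog => quick the M dog   [F → quick the]
quick the M dog => quick the dog M dog dog   [M → dog M dog]
quick the dog M dog dog => quick the dog dog M dog dog dog   [M → dog M dog]
quick the dog dog M dog dog dog => quick the dog dog dog M dog dog dog dog   [M → dog M dog]
quick the dog dog dog M dog dog dog dog => quick the dog dog dog dog M dog dog dog dog dog   [M → dog M dog]
quick the dog dog dog dog M dog dog dog dog dog => quick the dog dog dog dog dog M dog dog dog dog dog dog   [M → dog M dog]
quick the dog dog dog dog dog M dog dog dog dog dog dog => quick the dog dog dog dog dog the dog dog dog dog dog dog   [M → the]

S => F M dog => quick the M dog => quick the dog M dog dog => quick the dog dog M dog dog dog => quick the dog dog dog M dog dog dog dog => quick the dog dog dog dog M dog dog dog dog dog => quick the dog dog dog dog dog M dog dog dog dog dog dog => quick the dog dog dog dog dog the dog dog dog dog dog dog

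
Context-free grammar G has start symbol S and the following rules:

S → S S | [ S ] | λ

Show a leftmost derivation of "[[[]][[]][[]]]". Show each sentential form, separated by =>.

S => [S] => [SS] => [SSS] => [[S]SS] => [[[S]]SS] => [[[]]SS] => [[[]][S]S] => [[[]][[S]]S] => [[[]][[]]S] => [[[]][[]]SS] => [[[]][[]][S]S] => [[[]][[]][[S]]S] => [[[]][[]][[]]S] => [[[]][[]][[]]]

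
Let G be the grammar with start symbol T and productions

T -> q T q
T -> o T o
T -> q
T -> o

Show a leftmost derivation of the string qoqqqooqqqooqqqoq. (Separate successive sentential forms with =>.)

T=>qTq=>qoToq=>qoqTqoq=>qoqqTqqoq=>qoqqqTqqqoq=>qoqqqoToqqqoq=>qoqqqooTooqqqoq=>qoqqqooqTqooqqqoq=>qoqqqooqqqooqqqoq

T => qTq   [T -> q T q]
qTq => qoToq   [T -> o T o]
qoToq => qoqTqoq   [T -> q T q]
qoqTqoq => qoqqTqqoq   [T -> q T q]
qoqqTqqoq => qoqqqTqqqoq   [T -> q T q]
qoqqqTqqqoq => qoqqqoToqqqoq   [T -> o T o]
qoqqqoToqqqoq => qoqqqooTooqqqoq   [T -> o T o]
qoqqqooTooqqqoq => qoqqqooqTqooqqqoq   [T -> q T q]
qoqqqooqTqooqqqoq => qoqqqooqqqooqqqoq   [T -> q]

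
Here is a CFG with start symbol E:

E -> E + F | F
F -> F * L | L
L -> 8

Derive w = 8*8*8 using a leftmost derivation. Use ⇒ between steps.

E ⇒ F   [E -> F]
F ⇒ F*L   [F -> F * L]
F*L ⇒ F*L*L   [F -> F * L]
F*L*L ⇒ L*L*L   [F -> L]
L*L*L ⇒ 8*L*L   [L -> 8]
8*L*L ⇒ 8*8*L   [L -> 8]
8*8*L ⇒ 8*8*8   [L -> 8]

E ⇒ F ⇒ F*L ⇒ F*L*L ⇒ L*L*L ⇒ 8*L*L ⇒ 8*8*L ⇒ 8*8*8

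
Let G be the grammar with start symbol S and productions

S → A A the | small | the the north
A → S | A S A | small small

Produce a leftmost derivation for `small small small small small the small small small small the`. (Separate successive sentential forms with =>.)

S => A A the   [S → A A the]
A A the => A S A A the   [A → A S A]
A S A A the => small small S A A the   [A → small small]
small small S A A the => small small A A the A A the   [S → A A the]
small small A A the A A the => small small S A the A A the   [A → S]
small small S A the A A the => small small small A the A A the   [S → small]
small small small A the A A the => small small small small small the A A the   [A → small small]
small small small small small the A A the => small small small small small the small small A the   [A → small small]
small small small small small the small small A the => small small small small small the small small small small the   [A → small small]

S => A A the => A S A A the => small small S A A the => small small A A the A A the => small small S A the A A the => small small small A the A A the => small small small small small the A A the => small small small small small the small small A the => small small small small small the small small small small the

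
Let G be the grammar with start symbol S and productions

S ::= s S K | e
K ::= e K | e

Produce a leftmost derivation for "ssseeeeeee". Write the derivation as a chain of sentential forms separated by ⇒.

S ⇒ sSK ⇒ ssSKK ⇒ sssSKKK ⇒ ssseKKK ⇒ ssseeKKK ⇒ ssseeeKKK ⇒ ssseeeeKK ⇒ ssseeeeeKK ⇒ ssseeeeeeK ⇒ ssseeeeeee

S ⇒ sSK   [S ::= s S K]
sSK ⇒ ssSKK   [S ::= s S K]
ssSKK ⇒ sssSKKK   [S ::= s S K]
sssSKKK ⇒ ssseKKK   [S ::= e]
ssseKKK ⇒ ssseeKKK   [K ::= e K]
ssseeKKK ⇒ ssseeeKKK   [K ::= e K]
ssseeeKKK ⇒ ssseeeeKK   [K ::= e]
ssseeeeKK ⇒ ssseeeeeKK   [K ::= e K]
ssseeeeeKK ⇒ ssseeeeeeK   [K ::= e]
ssseeeeeeK ⇒ ssseeeeeee   [K ::= e]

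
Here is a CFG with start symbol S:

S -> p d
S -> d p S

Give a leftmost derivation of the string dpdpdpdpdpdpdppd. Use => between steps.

S => dpS => dpdpS => dpdpdpS => dpdpdpdpS => dpdpdpdpdpS => dpdpdpdpdpdpS => dpdpdpdpdpdpdpS => dpdpdpdpdpdpdppd

S => dpS   [S -> d p S]
dpS => dpdpS   [S -> d p S]
dpdpS => dpdpdpS   [S -> d p S]
dpdpdpS => dpdpdpdpS   [S -> d p S]
dpdpdpdpS => dpdpdpdpdpS   [S -> d p S]
dpdpdpdpdpS => dpdpdpdpdpdpS   [S -> d p S]
dpdpdpdpdpdpS => dpdpdpdpdpdpdpS   [S -> d p S]
dpdpdpdpdpdpdpS => dpdpdpdpdpdpdppd   [S -> p d]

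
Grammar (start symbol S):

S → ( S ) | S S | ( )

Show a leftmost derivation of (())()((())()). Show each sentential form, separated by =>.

S=>SS=>(S)S=>(())S=>(())SS=>(())()S=>(())()(S)=>(())()(SS)=>(())()((S)S)=>(())()((())S)=>(())()((())())

S => SS   [S → S S]
SS => (S)S   [S → ( S )]
(S)S => (())S   [S → ( )]
(())S => (())SS   [S → S S]
(())SS => (())()S   [S → ( )]
(())()S => (())()(S)   [S → ( S )]
(())()(S) => (())()(SS)   [S → S S]
(())()(SS) => (())()((S)S)   [S → ( S )]
(())()((S)S) => (())()((())S)   [S → ( )]
(())()((())S) => (())()((())())   [S → ( )]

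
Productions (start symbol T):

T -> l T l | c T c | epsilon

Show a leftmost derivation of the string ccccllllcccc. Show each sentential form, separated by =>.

T=>cTc=>ccTcc=>cccTccc=>ccccTcccc=>cccclTlcccc=>ccccllTllcccc=>ccccllllcccc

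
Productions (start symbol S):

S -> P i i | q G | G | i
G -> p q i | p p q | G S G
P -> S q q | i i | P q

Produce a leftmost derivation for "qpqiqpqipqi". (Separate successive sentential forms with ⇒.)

S⇒qG⇒qGSG⇒qpqiSG⇒qpqiqGG⇒qpqiqpqiG⇒qpqiqpqipqi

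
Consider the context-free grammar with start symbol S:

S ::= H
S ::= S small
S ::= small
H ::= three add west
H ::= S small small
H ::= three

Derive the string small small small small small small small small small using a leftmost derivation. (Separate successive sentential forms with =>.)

S => H   [S ::= H]
H => S small small   [H ::= S small small]
S small small => H small small   [S ::= H]
H small small => S small small small small   [H ::= S small small]
S small small small small => H small small small small   [S ::= H]
H small small small small => S small small small small small small   [H ::= S small small]
S small small small small small small => H small small small small small small   [S ::= H]
H small small small small small small => S small small small small small small small small   [H ::= S small small]
S small small small small small small small small => small small small small small small small small small   [S ::= small]

S => H => S small small => H small small => S small small small small => H small small small small => S small small small small small small => H small small small small small small => S small small small small small small small small => small small small small small small small small small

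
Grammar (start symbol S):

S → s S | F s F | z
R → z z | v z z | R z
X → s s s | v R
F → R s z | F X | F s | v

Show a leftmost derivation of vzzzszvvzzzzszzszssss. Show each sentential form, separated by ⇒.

S ⇒ FsF ⇒ FXsF ⇒ RszXsF ⇒ RzszXsF ⇒ vzzzszXsF ⇒ vzzzszvRsF ⇒ vzzzszvRzsF ⇒ vzzzszvRzzsF ⇒ vzzzszvvzzzzsF ⇒ vzzzszvvzzzzsFX ⇒ vzzzszvvzzzzsFsX ⇒ vzzzszvvzzzzsRszsX ⇒ vzzzszvvzzzzszzszsX ⇒ vzzzszvvzzzzszzszssss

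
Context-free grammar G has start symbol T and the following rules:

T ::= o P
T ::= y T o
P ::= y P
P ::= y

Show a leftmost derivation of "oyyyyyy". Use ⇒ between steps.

T ⇒ oP ⇒ oyP ⇒ oyyP ⇒ oyyyP ⇒ oyyyyP ⇒ oyyyyyP ⇒ oyyyyyy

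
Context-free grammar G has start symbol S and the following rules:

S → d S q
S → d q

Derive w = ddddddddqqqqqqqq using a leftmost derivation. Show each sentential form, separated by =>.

S => dSq   [S → d S q]
dSq => ddSqq   [S → d S q]
ddSqq => dddSqqq   [S → d S q]
dddSqqq => ddddSqqqq   [S → d S q]
ddddSqqqq => dddddSqqqqq   [S → d S q]
dddddSqqqqq => ddddddSqqqqqq   [S → d S q]
ddddddSqqqqqq => dddddddSqqqqqqq   [S → d S q]
dddddddSqqqqqqq => ddddddddqqqqqqqq   [S → d q]

S => dSq => ddSqq => dddSqqq => ddddSqqqq => dddddSqqqqq => ddddddSqqqqqq => dddddddSqqqqqqq => ddddddddqqqqqqqq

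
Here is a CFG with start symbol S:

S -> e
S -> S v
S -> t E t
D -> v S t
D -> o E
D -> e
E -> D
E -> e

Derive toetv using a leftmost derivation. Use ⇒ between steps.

S ⇒ Sv   [S -> S v]
Sv ⇒ tEtv   [S -> t E t]
tEtv ⇒ tDtv   [E -> D]
tDtv ⇒ toEtv   [D -> o E]
toEtv ⇒ toetv   [E -> e]

S⇒Sv⇒tEtv⇒tDtv⇒toEtv⇒toetv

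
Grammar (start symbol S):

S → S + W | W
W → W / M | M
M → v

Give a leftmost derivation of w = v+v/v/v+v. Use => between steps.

S=>S+W=>S+W+W=>W+W+W=>M+W+W=>v+W+W=>v+W/M+W=>v+W/M/M+W=>v+M/M/M+W=>v+v/M/M+W=>v+v/v/M+W=>v+v/v/v+W=>v+v/v/v+M=>v+v/v/v+v

S => S+W   [S → S + W]
S+W => S+W+W   [S → S + W]
S+W+W => W+W+W   [S → W]
W+W+W => M+W+W   [W → M]
M+W+W => v+W+W   [M → v]
v+W+W => v+W/M+W   [W → W / M]
v+W/M+W => v+W/M/M+W   [W → W / M]
v+W/M/M+W => v+M/M/M+W   [W → M]
v+M/M/M+W => v+v/M/M+W   [M → v]
v+v/M/M+W => v+v/v/M+W   [M → v]
v+v/v/M+W => v+v/v/v+W   [M → v]
v+v/v/v+W => v+v/v/v+M   [W → M]
v+v/v/v+M => v+v/v/v+v   [M → v]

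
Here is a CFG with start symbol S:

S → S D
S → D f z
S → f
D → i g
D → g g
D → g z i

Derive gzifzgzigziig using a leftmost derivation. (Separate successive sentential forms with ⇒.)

S⇒SD⇒SDD⇒SDDD⇒DfzDDD⇒gzifzDDD⇒gzifzgziDD⇒gzifzgzigziD⇒gzifzgzigziig

S ⇒ SD   [S → S D]
SD ⇒ SDD   [S → S D]
SDD ⇒ SDDD   [S → S D]
SDDD ⇒ DfzDDD   [S → D f z]
DfzDDD ⇒ gzifzDDD   [D → g z i]
gzifzDDD ⇒ gzifzgziDD   [D → g z i]
gzifzgziDD ⇒ gzifzgzigziD   [D → g z i]
gzifzgzigziD ⇒ gzifzgzigziig   [D → i g]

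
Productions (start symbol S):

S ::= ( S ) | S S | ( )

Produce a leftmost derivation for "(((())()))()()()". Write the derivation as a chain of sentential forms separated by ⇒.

S ⇒ SS ⇒ SSS ⇒ SSSS ⇒ (S)SSS ⇒ ((S))SSS ⇒ ((SS))SSS ⇒ (((S)S))SSS ⇒ (((())S))SSS ⇒ (((())()))SSS ⇒ (((())()))()SS ⇒ (((())()))()()S ⇒ (((())()))()()()

S ⇒ SS   [S ::= S S]
SS ⇒ SSS   [S ::= S S]
SSS ⇒ SSSS   [S ::= S S]
SSSS ⇒ (S)SSS   [S ::= ( S )]
(S)SSS ⇒ ((S))SSS   [S ::= ( S )]
((S))SSS ⇒ ((SS))SSS   [S ::= S S]
((SS))SSS ⇒ (((S)S))SSS   [S ::= ( S )]
(((S)S))SSS ⇒ (((())S))SSS   [S ::= ( )]
(((())S))SSS ⇒ (((())()))SSS   [S ::= ( )]
(((())()))SSS ⇒ (((())()))()SS   [S ::= ( )]
(((())()))()SS ⇒ (((())()))()()S   [S ::= ( )]
(((())()))()()S ⇒ (((())()))()()()   [S ::= ( )]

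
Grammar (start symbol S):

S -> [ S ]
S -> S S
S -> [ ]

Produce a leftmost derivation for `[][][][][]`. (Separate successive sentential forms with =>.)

S=>SS=>SSS=>SSSS=>SSSSS=>[]SSSS=>[][]SSS=>[][][]SS=>[][][][]S=>[][][][][]

S => SS   [S -> S S]
SS => SSS   [S -> S S]
SSS => SSSS   [S -> S S]
SSSS => SSSSS   [S -> S S]
SSSSS => []SSSS   [S -> [ ]]
[]SSSS => [][]SSS   [S -> [ ]]
[][]SSS => [][][]SS   [S -> [ ]]
[][][]SS => [][][][]S   [S -> [ ]]
[][][][]S => [][][][][]   [S -> [ ]]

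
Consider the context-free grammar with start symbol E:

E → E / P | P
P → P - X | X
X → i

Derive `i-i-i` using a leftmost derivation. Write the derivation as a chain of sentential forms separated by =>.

E => P => P-X => P-X-X => X-X-X => i-X-X => i-i-X => i-i-i

E => P   [E → P]
P => P-X   [P → P - X]
P-X => P-X-X   [P → P - X]
P-X-X => X-X-X   [P → X]
X-X-X => i-X-X   [X → i]
i-X-X => i-i-X   [X → i]
i-i-X => i-i-i   [X → i]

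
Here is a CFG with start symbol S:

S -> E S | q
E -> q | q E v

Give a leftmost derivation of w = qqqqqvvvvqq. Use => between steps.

S=>ES=>qEvS=>qqEvvS=>qqqEvvvS=>qqqqEvvvvS=>qqqqqvvvvS=>qqqqqvvvvES=>qqqqqvvvvqS=>qqqqqvvvvqq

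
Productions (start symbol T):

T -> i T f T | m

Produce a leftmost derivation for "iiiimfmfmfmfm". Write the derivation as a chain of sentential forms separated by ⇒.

T ⇒ iTfT ⇒ iiTfTfT ⇒ iiiTfTfTfT ⇒ iiiiTfTfTfTfT ⇒ iiiimfTfTfTfT ⇒ iiiimfmfTfTfT ⇒ iiiimfmfmfTfT ⇒ iiiimfmfmfmfT ⇒ iiiimfmfmfmfm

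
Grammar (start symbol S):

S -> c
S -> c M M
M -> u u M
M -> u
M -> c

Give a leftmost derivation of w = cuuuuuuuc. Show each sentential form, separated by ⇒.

S ⇒ cMM ⇒ cuM ⇒ cuuuM ⇒ cuuuuuM ⇒ cuuuuuuuM ⇒ cuuuuuuuc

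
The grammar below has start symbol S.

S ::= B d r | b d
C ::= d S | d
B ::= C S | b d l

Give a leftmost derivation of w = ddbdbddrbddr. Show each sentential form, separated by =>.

S => Bdr => CSdr => dSSdr => dBdrSdr => dCSdrSdr => ddSSdrSdr => ddbdSdrSdr => ddbdbddrSdr => ddbdbddrbddr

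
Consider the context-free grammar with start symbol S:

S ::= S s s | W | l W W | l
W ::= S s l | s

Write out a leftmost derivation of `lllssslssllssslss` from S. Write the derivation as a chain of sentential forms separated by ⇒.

S ⇒ Sss ⇒ lWWss ⇒ lSslWss ⇒ llWWslWss ⇒ llSslWslWss ⇒ lllWWslWslWss ⇒ lllsWslWslWss ⇒ lllssslWslWss ⇒ lllssslsslWss ⇒ lllssslsslSslss ⇒ lllssslsslSssslss ⇒ lllssslssllssslss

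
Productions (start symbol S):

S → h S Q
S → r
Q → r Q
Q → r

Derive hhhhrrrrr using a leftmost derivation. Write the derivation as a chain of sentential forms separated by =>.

S => hSQ => hhSQQ => hhhSQQQ => hhhhSQQQQ => hhhhrQQQQ => hhhhrrQQQ => hhhhrrrQQ => hhhhrrrrQ => hhhhrrrrr

S => hSQ   [S → h S Q]
hSQ => hhSQQ   [S → h S Q]
hhSQQ => hhhSQQQ   [S → h S Q]
hhhSQQQ => hhhhSQQQQ   [S → h S Q]
hhhhSQQQQ => hhhhrQQQQ   [S → r]
hhhhrQQQQ => hhhhrrQQQ   [Q → r]
hhhhrrQQQ => hhhhrrrQQ   [Q → r]
hhhhrrrQQ => hhhhrrrrQ   [Q → r]
hhhhrrrrQ => hhhhrrrrr   [Q → r]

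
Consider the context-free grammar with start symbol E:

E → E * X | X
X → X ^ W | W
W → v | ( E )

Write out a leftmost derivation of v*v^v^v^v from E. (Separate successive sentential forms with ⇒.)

E ⇒ E*X ⇒ X*X ⇒ W*X ⇒ v*X ⇒ v*X^W ⇒ v*X^W^W ⇒ v*X^W^W^W ⇒ v*W^W^W^W ⇒ v*v^W^W^W ⇒ v*v^v^W^W ⇒ v*v^v^v^W ⇒ v*v^v^v^v

E ⇒ E*X   [E → E * X]
E*X ⇒ X*X   [E → X]
X*X ⇒ W*X   [X → W]
W*X ⇒ v*X   [W → v]
v*X ⇒ v*X^W   [X → X ^ W]
v*X^W ⇒ v*X^W^W   [X → X ^ W]
v*X^W^W ⇒ v*X^W^W^W   [X → X ^ W]
v*X^W^W^W ⇒ v*W^W^W^W   [X → W]
v*W^W^W^W ⇒ v*v^W^W^W   [W → v]
v*v^W^W^W ⇒ v*v^v^W^W   [W → v]
v*v^v^W^W ⇒ v*v^v^v^W   [W → v]
v*v^v^v^W ⇒ v*v^v^v^v   [W → v]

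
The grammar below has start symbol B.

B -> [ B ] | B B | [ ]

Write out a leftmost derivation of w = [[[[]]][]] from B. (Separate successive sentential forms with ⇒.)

B ⇒ [B] ⇒ [BB] ⇒ [[B]B] ⇒ [[[B]]B] ⇒ [[[[]]]B] ⇒ [[[[]]][]]

B ⇒ [B]   [B -> [ B ]]
[B] ⇒ [BB]   [B -> B B]
[BB] ⇒ [[B]B]   [B -> [ B ]]
[[B]B] ⇒ [[[B]]B]   [B -> [ B ]]
[[[B]]B] ⇒ [[[[]]]B]   [B -> [ ]]
[[[[]]]B] ⇒ [[[[]]][]]   [B -> [ ]]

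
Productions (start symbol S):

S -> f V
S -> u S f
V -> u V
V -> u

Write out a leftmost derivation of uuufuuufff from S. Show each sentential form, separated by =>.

S => uSf   [S -> u S f]
uSf => uuSff   [S -> u S f]
uuSff => uuuSfff   [S -> u S f]
uuuSfff => uuufVfff   [S -> f V]
uuufVfff => uuufuVfff   [V -> u V]
uuufuVfff => uuufuuVfff   [V -> u V]
uuufuuVfff => uuufuuufff   [V -> u]

S => uSf => uuSff => uuuSfff => uuufVfff => uuufuVfff => uuufuuVfff => uuufuuufff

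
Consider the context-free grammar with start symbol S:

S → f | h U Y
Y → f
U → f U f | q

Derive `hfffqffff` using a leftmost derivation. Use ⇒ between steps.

S ⇒ hUY ⇒ hfUfY ⇒ hffUffY ⇒ hfffUfffY ⇒ hfffqfffY ⇒ hfffqffff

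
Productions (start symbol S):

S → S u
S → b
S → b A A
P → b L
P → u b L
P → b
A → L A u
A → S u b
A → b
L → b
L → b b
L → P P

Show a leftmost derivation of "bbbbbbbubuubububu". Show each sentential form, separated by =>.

S=>Su=>bAAu=>bLAuAu=>bbAuAu=>bbSubuAu=>bbbAAubuAu=>bbbLAuAubuAu=>bbbbAuAubuAu=>bbbbLAuuAubuAu=>bbbbbbAuuAubuAu=>bbbbbbSubuuAubuAu=>bbbbbbbubuuAubuAu=>bbbbbbbubuububuAu=>bbbbbbbubuubububu

S => Su   [S → S u]
Su => bAAu   [S → b A A]
bAAu => bLAuAu   [A → L A u]
bLAuAu => bbAuAu   [L → b]
bbAuAu => bbSubuAu   [A → S u b]
bbSubuAu => bbbAAubuAu   [S → b A A]
bbbAAubuAu => bbbLAuAubuAu   [A → L A u]
bbbLAuAubuAu => bbbbAuAubuAu   [L → b]
bbbbAuAubuAu => bbbbLAuuAubuAu   [A → L A u]
bbbbLAuuAubuAu => bbbbbbAuuAubuAu   [L → b b]
bbbbbbAuuAubuAu => bbbbbbSubuuAubuAu   [A → S u b]
bbbbbbSubuuAubuAu => bbbbbbbubuuAubuAu   [S → b]
bbbbbbbubuuAubuAu => bbbbbbbubuububuAu   [A → b]
bbbbbbbubuububuAu => bbbbbbbubuubububu   [A → b]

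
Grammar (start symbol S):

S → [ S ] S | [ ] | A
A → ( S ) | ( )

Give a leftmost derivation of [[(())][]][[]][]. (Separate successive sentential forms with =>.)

S => [S]S => [[S]S]S => [[A]S]S => [[(S)]S]S => [[(A)]S]S => [[(())]S]S => [[(())][]]S => [[(())][]][S]S => [[(())][]][[]]S => [[(())][]][[]][]

S => [S]S   [S → [ S ] S]
[S]S => [[S]S]S   [S → [ S ] S]
[[S]S]S => [[A]S]S   [S → A]
[[A]S]S => [[(S)]S]S   [A → ( S )]
[[(S)]S]S => [[(A)]S]S   [S → A]
[[(A)]S]S => [[(())]S]S   [A → ( )]
[[(())]S]S => [[(())][]]S   [S → [ ]]
[[(())][]]S => [[(())][]][S]S   [S → [ S ] S]
[[(())][]][S]S => [[(())][]][[]]S   [S → [ ]]
[[(())][]][[]]S => [[(())][]][[]][]   [S → [ ]]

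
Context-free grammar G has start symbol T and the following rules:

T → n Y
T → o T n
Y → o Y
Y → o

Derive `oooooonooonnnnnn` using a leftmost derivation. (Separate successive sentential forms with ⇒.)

T ⇒ oTn   [T → o T n]
oTn ⇒ ooTnn   [T → o T n]
ooTnn ⇒ oooTnnn   [T → o T n]
oooTnnn ⇒ ooooTnnnn   [T → o T n]
ooooTnnnn ⇒ oooooTnnnnn   [T → o T n]
oooooTnnnnn ⇒ ooooooTnnnnnn   [T → o T n]
ooooooTnnnnnn ⇒ oooooonYnnnnnn   [T → n Y]
oooooonYnnnnnn ⇒ oooooonoYnnnnnn   [Y → o Y]
oooooonoYnnnnnn ⇒ oooooonooYnnnnnn   [Y → o Y]
oooooonooYnnnnnn ⇒ oooooonooonnnnnn   [Y → o]

T ⇒ oTn ⇒ ooTnn ⇒ oooTnnn ⇒ ooooTnnnn ⇒ oooooTnnnnn ⇒ ooooooTnnnnnn ⇒ oooooonYnnnnnn ⇒ oooooonoYnnnnnn ⇒ oooooonooYnnnnnn ⇒ oooooonooonnnnnn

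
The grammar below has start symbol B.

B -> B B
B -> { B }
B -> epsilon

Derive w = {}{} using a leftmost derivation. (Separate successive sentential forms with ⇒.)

B ⇒ BB ⇒ BBB ⇒ {B}BB ⇒ {}BB ⇒ {}BBB ⇒ {}{B}BB ⇒ {}{}BB ⇒ {}{}B ⇒ {}{}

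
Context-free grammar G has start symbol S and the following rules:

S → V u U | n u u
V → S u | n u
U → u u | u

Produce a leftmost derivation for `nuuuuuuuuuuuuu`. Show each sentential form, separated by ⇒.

S ⇒ VuU ⇒ SuuU ⇒ VuUuuU ⇒ SuuUuuU ⇒ VuUuuUuuU ⇒ SuuUuuUuuU ⇒ VuUuuUuuUuuU ⇒ nuuUuuUuuUuuU ⇒ nuuuuuUuuUuuU ⇒ nuuuuuuuuUuuU ⇒ nuuuuuuuuuuuU ⇒ nuuuuuuuuuuuuu

S ⇒ VuU   [S → V u U]
VuU ⇒ SuuU   [V → S u]
SuuU ⇒ VuUuuU   [S → V u U]
VuUuuU ⇒ SuuUuuU   [V → S u]
SuuUuuU ⇒ VuUuuUuuU   [S → V u U]
VuUuuUuuU ⇒ SuuUuuUuuU   [V → S u]
SuuUuuUuuU ⇒ VuUuuUuuUuuU   [S → V u U]
VuUuuUuuUuuU ⇒ nuuUuuUuuUuuU   [V → n u]
nuuUuuUuuUuuU ⇒ nuuuuuUuuUuuU   [U → u]
nuuuuuUuuUuuU ⇒ nuuuuuuuuUuuU   [U → u]
nuuuuuuuuUuuU ⇒ nuuuuuuuuuuuU   [U → u]
nuuuuuuuuuuuU ⇒ nuuuuuuuuuuuuu   [U → u u]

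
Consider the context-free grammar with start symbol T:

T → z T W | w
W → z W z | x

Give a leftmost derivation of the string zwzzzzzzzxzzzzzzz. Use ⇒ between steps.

T ⇒ zTW ⇒ zwW ⇒ zwzWz ⇒ zwzzWzz ⇒ zwzzzWzzz ⇒ zwzzzzWzzzz ⇒ zwzzzzzWzzzzz ⇒ zwzzzzzzWzzzzzz ⇒ zwzzzzzzzWzzzzzzz ⇒ zwzzzzzzzxzzzzzzz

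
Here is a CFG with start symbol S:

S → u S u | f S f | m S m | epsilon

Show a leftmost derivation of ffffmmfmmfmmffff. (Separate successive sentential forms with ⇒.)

S ⇒ fSf ⇒ ffSff ⇒ fffSfff ⇒ ffffSffff ⇒ ffffmSmffff ⇒ ffffmmSmmffff ⇒ ffffmmfSfmmffff ⇒ ffffmmfmSmfmmffff ⇒ ffffmmfmmfmmffff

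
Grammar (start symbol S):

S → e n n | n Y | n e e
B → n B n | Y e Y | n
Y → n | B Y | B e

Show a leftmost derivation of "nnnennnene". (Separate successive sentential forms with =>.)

S => nY   [S → n Y]
nY => nBe   [Y → B e]
nBe => nYeYe   [B → Y e Y]
nYeYe => nBYeYe   [Y → B Y]
nBYeYe => nnBnYeYe   [B → n B n]
nnBnYeYe => nnYeYnYeYe   [B → Y e Y]
nnYeYnYeYe => nnneYnYeYe   [Y → n]
nnneYnYeYe => nnnennYeYe   [Y → n]
nnnennYeYe => nnnennneYe   [Y → n]
nnnennneYe => nnnennnene   [Y → n]

S => nY => nBe => nYeYe => nBYeYe => nnBnYeYe => nnYeYnYeYe => nnneYnYeYe => nnnennYeYe => nnnennneYe => nnnennnene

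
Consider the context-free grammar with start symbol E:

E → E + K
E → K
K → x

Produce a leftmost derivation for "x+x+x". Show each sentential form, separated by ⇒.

E ⇒ E+K ⇒ E+K+K ⇒ K+K+K ⇒ x+K+K ⇒ x+x+K ⇒ x+x+x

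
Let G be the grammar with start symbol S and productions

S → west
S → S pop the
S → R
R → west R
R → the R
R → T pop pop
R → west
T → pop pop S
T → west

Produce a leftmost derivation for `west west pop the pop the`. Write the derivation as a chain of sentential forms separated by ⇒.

S ⇒ S pop the   [S → S pop the]
S pop the ⇒ S pop the pop the   [S → S pop the]
S pop the pop the ⇒ R pop the pop the   [S → R]
R pop the pop the ⇒ west R pop the pop the   [R → west R]
west R pop the pop the ⇒ west west pop the pop the   [R → west]

S ⇒ S pop the ⇒ S pop the pop the ⇒ R pop the pop the ⇒ west R pop the pop the ⇒ west west pop the pop the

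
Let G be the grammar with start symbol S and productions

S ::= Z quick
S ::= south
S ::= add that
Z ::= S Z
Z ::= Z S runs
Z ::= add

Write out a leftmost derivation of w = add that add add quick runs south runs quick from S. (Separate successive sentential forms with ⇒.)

S ⇒ Z quick   [S ::= Z quick]
Z quick ⇒ S Z quick   [Z ::= S Z]
S Z quick ⇒ add that Z quick   [S ::= add that]
add that Z quick ⇒ add that Z S runs quick   [Z ::= Z S runs]
add that Z S runs quick ⇒ add that Z S runs S runs quick   [Z ::= Z S runs]
add that Z S runs S runs quick ⇒ add that add S runs S runs quick   [Z ::= add]
add that add S runs S runs quick ⇒ add that add Z quick runs S runs quick   [S ::= Z quick]
add that add Z quick runs S runs quick ⇒ add that add add quick runs S runs quick   [Z ::= add]
add that add add quick runs S runs quick ⇒ add that add add quick runs south runs quick   [S ::= south]

S ⇒ Z quick ⇒ S Z quick ⇒ add that Z quick ⇒ add that Z S runs quick ⇒ add that Z S runs S runs quick ⇒ add that add S runs S runs quick ⇒ add that add Z quick runs S runs quick ⇒ add that add add quick runs S runs quick ⇒ add that add add quick runs south runs quick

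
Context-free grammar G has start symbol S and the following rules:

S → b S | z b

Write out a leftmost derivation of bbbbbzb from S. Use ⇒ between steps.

S ⇒ bS ⇒ bbS ⇒ bbbS ⇒ bbbbS ⇒ bbbbbS ⇒ bbbbbzb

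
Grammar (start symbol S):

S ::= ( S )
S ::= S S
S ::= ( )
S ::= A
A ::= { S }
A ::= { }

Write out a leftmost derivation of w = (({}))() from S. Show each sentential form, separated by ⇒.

S ⇒ SS ⇒ (S)S ⇒ ((S))S ⇒ ((A))S ⇒ (({}))S ⇒ (({}))()

S ⇒ SS   [S ::= S S]
SS ⇒ (S)S   [S ::= ( S )]
(S)S ⇒ ((S))S   [S ::= ( S )]
((S))S ⇒ ((A))S   [S ::= A]
((A))S ⇒ (({}))S   [A ::= { }]
(({}))S ⇒ (({}))()   [S ::= ( )]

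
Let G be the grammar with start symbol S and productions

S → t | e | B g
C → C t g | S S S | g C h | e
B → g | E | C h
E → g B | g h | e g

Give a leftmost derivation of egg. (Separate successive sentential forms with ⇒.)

S ⇒ Bg ⇒ Eg ⇒ egg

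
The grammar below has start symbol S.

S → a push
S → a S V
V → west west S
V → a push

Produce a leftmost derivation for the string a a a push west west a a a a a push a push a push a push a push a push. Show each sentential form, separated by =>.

S => a S V   [S → a S V]
a S V => a a S V V   [S → a S V]
a a S V V => a a a push V V   [S → a push]
a a a push V V => a a a push west west S V   [V → west west S]
a a a push west west S V => a a a push west west a S V V   [S → a S V]
a a a push west west a S V V => a a a push west west a a S V V V   [S → a S V]
a a a push west west a a S V V V => a a a push west west a a a S V V V V   [S → a S V]
a a a push west west a a a S V V V V => a a a push west west a a a a S V V V V V   [S → a S V]
a a a push west west a a a a S V V V V V => a a a push west west a a a a a push V V V V V   [S → a push]
a a a push west west a a a a a push V V V V V => a a a push west west a a a a a push a push V V V V   [V → a push]
a a a push west west a a a a a push a push V V V V => a a a push west west a a a a a push a push a push V V V   [V → a push]
a a a push west west a a a a a push a push a push V V V => a a a push west west a a a a a push a push a push a push V V   [V → a push]
a a a push west west a a a a a push a push a push a push V V => a a a push west west a a a a a push a push a push a push a push V   [V → a push]
a a a push west west a a a a a push a push a push a push a push V => a a a push west west a a a a a push a push a push a push a push a push   [V → a push]

S => a S V => a a S V V => a a a push V V => a a a push west west S V => a a a push west west a S V V => a a a push west west a a S V V V => a a a push west west a a a S V V V V => a a a push west west a a a a S V V V V V => a a a push west west a a a a a push V V V V V => a a a push west west a a a a a push a push V V V V => a a a push west west a a a a a push a push a push V V V => a a a push west west a a a a a push a push a push a push V V => a a a push west west a a a a a push a push a push a push a push V => a a a push west west a a a a a push a push a push a push a push a push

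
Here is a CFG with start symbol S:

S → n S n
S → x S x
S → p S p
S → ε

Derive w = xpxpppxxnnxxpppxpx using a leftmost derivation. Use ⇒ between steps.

S ⇒ xSx ⇒ xpSpx ⇒ xpxSxpx ⇒ xpxpSpxpx ⇒ xpxppSppxpx ⇒ xpxpppSpppxpx ⇒ xpxpppxSxpppxpx ⇒ xpxpppxxSxxpppxpx ⇒ xpxpppxxnSnxxpppxpx ⇒ xpxpppxxnnxxpppxpx

S ⇒ xSx   [S → x S x]
xSx ⇒ xpSpx   [S → p S p]
xpSpx ⇒ xpxSxpx   [S → x S x]
xpxSxpx ⇒ xpxpSpxpx   [S → p S p]
xpxpSpxpx ⇒ xpxppSppxpx   [S → p S p]
xpxppSppxpx ⇒ xpxpppSpppxpx   [S → p S p]
xpxpppSpppxpx ⇒ xpxpppxSxpppxpx   [S → x S x]
xpxpppxSxpppxpx ⇒ xpxpppxxSxxpppxpx   [S → x S x]
xpxpppxxSxxpppxpx ⇒ xpxpppxxnSnxxpppxpx   [S → n S n]
xpxpppxxnSnxxpppxpx ⇒ xpxpppxxnnxxpppxpx   [S → ε]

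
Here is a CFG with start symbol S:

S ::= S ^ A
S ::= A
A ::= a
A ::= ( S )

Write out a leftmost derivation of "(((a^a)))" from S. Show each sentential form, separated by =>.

S => A => (S) => (A) => ((S)) => ((A)) => (((S))) => (((S^A))) => (((A^A))) => (((a^A))) => (((a^a)))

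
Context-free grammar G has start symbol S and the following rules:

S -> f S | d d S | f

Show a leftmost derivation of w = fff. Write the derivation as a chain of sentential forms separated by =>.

S => fS   [S -> f S]
fS => ffS   [S -> f S]
ffS => fff   [S -> f]

S => fS => ffS => fff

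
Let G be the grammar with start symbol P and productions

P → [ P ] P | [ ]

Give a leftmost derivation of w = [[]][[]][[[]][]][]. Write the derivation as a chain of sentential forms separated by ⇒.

P ⇒ [P]P ⇒ [[]]P ⇒ [[]][P]P ⇒ [[]][[]]P ⇒ [[]][[]][P]P ⇒ [[]][[]][[P]P]P ⇒ [[]][[]][[[]]P]P ⇒ [[]][[]][[[]][]]P ⇒ [[]][[]][[[]][]][]

P ⇒ [P]P   [P → [ P ] P]
[P]P ⇒ [[]]P   [P → [ ]]
[[]]P ⇒ [[]][P]P   [P → [ P ] P]
[[]][P]P ⇒ [[]][[]]P   [P → [ ]]
[[]][[]]P ⇒ [[]][[]][P]P   [P → [ P ] P]
[[]][[]][P]P ⇒ [[]][[]][[P]P]P   [P → [ P ] P]
[[]][[]][[P]P]P ⇒ [[]][[]][[[]]P]P   [P → [ ]]
[[]][[]][[[]]P]P ⇒ [[]][[]][[[]][]]P   [P → [ ]]
[[]][[]][[[]][]]P ⇒ [[]][[]][[[]][]][]   [P → [ ]]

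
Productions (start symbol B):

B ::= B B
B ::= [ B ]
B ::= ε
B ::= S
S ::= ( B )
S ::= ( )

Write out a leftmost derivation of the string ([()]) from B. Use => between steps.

B => S   [B ::= S]
S => (B)   [S ::= ( B )]
(B) => (BB)   [B ::= B B]
(BB) => ([B]B)   [B ::= [ B ]]
([B]B) => ([BB]B)   [B ::= B B]
([BB]B) => ([BBB]B)   [B ::= B B]
([BBB]B) => ([SBB]B)   [B ::= S]
([SBB]B) => ([(B)BB]B)   [S ::= ( B )]
([(B)BB]B) => ([()BB]B)   [B ::= ε]
([()BB]B) => ([()B]B)   [B ::= ε]
([()B]B) => ([()]B)   [B ::= ε]
([()]B) => ([()])   [B ::= ε]

B => S => (B) => (BB) => ([B]B) => ([BB]B) => ([BBB]B) => ([SBB]B) => ([(B)BB]B) => ([()BB]B) => ([()B]B) => ([()]B) => ([()])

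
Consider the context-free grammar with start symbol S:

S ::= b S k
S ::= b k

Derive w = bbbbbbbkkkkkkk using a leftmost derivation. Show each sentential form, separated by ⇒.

S ⇒ bSk   [S ::= b S k]
bSk ⇒ bbSkk   [S ::= b S k]
bbSkk ⇒ bbbSkkk   [S ::= b S k]
bbbSkkk ⇒ bbbbSkkkk   [S ::= b S k]
bbbbSkkkk ⇒ bbbbbSkkkkk   [S ::= b S k]
bbbbbSkkkkk ⇒ bbbbbbSkkkkkk   [S ::= b S k]
bbbbbbSkkkkkk ⇒ bbbbbbbkkkkkkk   [S ::= b k]

S ⇒ bSk ⇒ bbSkk ⇒ bbbSkkk ⇒ bbbbSkkkk ⇒ bbbbbSkkkkk ⇒ bbbbbbSkkkkkk ⇒ bbbbbbbkkkkkkk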